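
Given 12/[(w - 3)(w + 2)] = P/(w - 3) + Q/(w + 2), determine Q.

Cover-up at w = -2: Q = 12/(-2 - 3) = -12/5


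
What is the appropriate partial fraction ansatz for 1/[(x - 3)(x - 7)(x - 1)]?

Three distinct linear factors: A/(x - 3) + B/(x - 7) + C/(x - 1)


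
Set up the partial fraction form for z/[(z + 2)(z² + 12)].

Linear + irreducible quadratic: A/(z + 2) + (Bz + C)/(z² + 12)


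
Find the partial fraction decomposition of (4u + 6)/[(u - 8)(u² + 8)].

At u=8: α = (4·8 + 6)/(8² + 8) = 19/36. β = -α = -19/36, γ = 4 - 8·α = -2/9
Result: (19/36)/(u - 8) - ((19/36)u + 2/9)/(u² + 8)


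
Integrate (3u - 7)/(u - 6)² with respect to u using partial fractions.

Decompose: A = 3, B = 3·6 - 7 = 11, so (3u - 7)/(u - 6)² = 3/(u - 6) + 11/(u - 6)². Integrate: ∫ A/(u - 6) du = 3 ln|(u - 6)|; ∫ B/(u - 6)² du = -11/(u - 6). Sum: 3 ln|(u - 6)| - 11/(u - 6) + C


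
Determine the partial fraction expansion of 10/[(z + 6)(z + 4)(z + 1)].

Using cover-up method: P = 1, Q = -5/3, R = 2/3
Result: 1/(z + 6) - (5/3)/(z + 4) + (2/3)/(z + 1)


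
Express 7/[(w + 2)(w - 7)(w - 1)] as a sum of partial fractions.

Using cover-up method: α = 7/27, β = 7/54, γ = -7/18
Result: (7/27)/(w + 2) + (7/54)/(w - 7) - (7/18)/(w - 1)


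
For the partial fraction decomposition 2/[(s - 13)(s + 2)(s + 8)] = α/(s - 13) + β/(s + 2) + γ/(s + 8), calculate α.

Cover-up at s = 13: α = 2/[(13 + 2)(13 + 8)] = 2/[(15)(21)] = 2/315


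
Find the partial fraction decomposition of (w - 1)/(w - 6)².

(w - 1) = A(w - 6) + B. At w = 6: B = 1·6 - 1 = 5. Coeff of w: A = 1
Result: 1/(w - 6) + 5/(w - 6)²


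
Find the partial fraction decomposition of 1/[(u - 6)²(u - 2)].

Cover-up at u=2: C = 1/(2 - 6)² = 1/16. Cover-up at u=6: B = 1/(6 - 2) = 1/4. Comparing u² coeff: A = -C = -1/16
Result: (-1/16)/(u - 6) + (1/4)/(u - 6)² + (1/16)/(u - 2)


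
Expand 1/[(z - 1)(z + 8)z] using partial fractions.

Using cover-up method: α = 1/9, β = 1/72, γ = -1/8
Result: (1/9)/(z - 1) + (1/72)/(z + 8) - (1/8)/z


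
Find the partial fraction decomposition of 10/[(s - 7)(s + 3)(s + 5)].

Using cover-up method: A = 1/12, B = -1/2, C = 5/12
Result: (1/12)/(s - 7) - (1/2)/(s + 3) + (5/12)/(s + 5)


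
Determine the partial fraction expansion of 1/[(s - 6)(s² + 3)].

Cover-up at s = 6: P = 1/(6² + 3) = 1/39. Then Q = -P = -1/39, R = -P·(0 + 6) = -2/13
Result: (1/39)/(s - 6) - ((1/39)s + 2/13)/(s² + 3)


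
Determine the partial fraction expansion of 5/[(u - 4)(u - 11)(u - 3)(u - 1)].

Using Heaviside cover-up: (-5/21)/(u - 4) + (1/112)/(u - 11) + (5/16)/(u - 3) - (1/12)/(u - 1)


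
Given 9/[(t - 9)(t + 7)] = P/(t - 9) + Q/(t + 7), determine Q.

Cover-up at t = -7: Q = 9/(-7 - 9) = -9/16


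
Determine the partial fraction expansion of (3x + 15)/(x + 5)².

(3x + 15) = A(x + 5) + B. At x = -5: B = 3·(-5) + 15 = 0. Coeff of x: A = 3
Result: 3/(x + 5)


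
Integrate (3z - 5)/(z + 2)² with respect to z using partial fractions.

Decompose: P = 3, Q = 3·(-2) - 5 = -11, so (3z - 5)/(z + 2)² = 3/(z + 2) - 11/(z + 2)². Integrate: ∫ P/(z + 2) dz = 3 ln|(z + 2)|; ∫ Q/(z + 2)² dz = 11/(z + 2). Sum: 3 ln|(z + 2)| + 11/(z + 2) + C


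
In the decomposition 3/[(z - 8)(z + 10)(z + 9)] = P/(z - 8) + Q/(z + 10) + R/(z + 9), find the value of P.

Cover-up at z = 8: P = 3/[(8 + 10)(8 + 9)] = 3/[(18)(17)] = 3/306 = 1/102


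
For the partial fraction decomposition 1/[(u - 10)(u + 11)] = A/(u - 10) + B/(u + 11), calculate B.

Cover-up at u = -11: B = 1/(-11 - 10) = -1/21


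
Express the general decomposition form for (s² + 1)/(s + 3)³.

Repeated linear factor (power 3): P/(s + 3) + Q/(s + 3)² + R/(s + 3)³


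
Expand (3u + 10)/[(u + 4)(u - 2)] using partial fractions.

At u=-4: P = (3·(-4) + 10)/(-4 - 2) = 1/3. At u=2: Q = (3·2 + 10)/(2 + 4) = 8/3
Result: (1/3)/(u + 4) + (8/3)/(u - 2)


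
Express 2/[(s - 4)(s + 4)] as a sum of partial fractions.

2/(s - 4)(s + 4) = α/(s - 4) + β/(s + 4). α = 2/(4 + 4) = 1/4, β = 2/(-4 - 4) = -1/4
Result: (1/4)/(s - 4) - (1/4)/(s + 4)


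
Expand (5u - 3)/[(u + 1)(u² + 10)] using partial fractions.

At u=-1: A = (5·(-1) - 3)/((-1)² + 10) = -8/11. B = -A = 8/11, C = 5 - (-1)·A = 47/11
Result: (-8/11)/(u + 1) + ((8/11)u + 47/11)/(u² + 10)


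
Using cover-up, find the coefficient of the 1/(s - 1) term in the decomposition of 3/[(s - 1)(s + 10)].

Cover (s - 1), set s=1: 3/((s + 10) at s=1) = 3/(11) = 3/11


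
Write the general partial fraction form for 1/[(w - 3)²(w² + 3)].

Repeated linear + quadratic: α/(w - 3) + β/(w - 3)² + (γw + δ)/(w² + 3)


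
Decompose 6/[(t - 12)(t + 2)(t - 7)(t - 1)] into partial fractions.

Using Heaviside cover-up: (3/385)/(t - 12) - (1/63)/(t + 2) - (1/45)/(t - 7) + (1/33)/(t - 1)


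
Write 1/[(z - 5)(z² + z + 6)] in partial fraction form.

Cover-up at z = 5: P = 1/(5² + 1·5 + 6) = 1/36. Then Q = -P = -1/36, R = -P·(1 + 5) = -1/6
Result: (1/36)/(z - 5) - ((1/36)z + 1/6)/(z² + z + 6)


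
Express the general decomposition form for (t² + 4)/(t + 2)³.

Repeated linear factor (power 3): P/(t + 2) + Q/(t + 2)² + R/(t + 2)³


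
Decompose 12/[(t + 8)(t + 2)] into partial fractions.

12/(t + 8)(t + 2) = A/(t + 8) + B/(t + 2). A = 12/(-8 + 2) = -2, B = 12/(-2 + 8) = 2
Result: -2/(t + 8) + 2/(t + 2)


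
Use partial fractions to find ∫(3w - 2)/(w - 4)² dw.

Decompose: α = 3, β = 3·4 - 2 = 10, so (3w - 2)/(w - 4)² = 3/(w - 4) + 10/(w - 4)². Integrate: ∫ α/(w - 4) dw = 3 ln|(w - 4)|; ∫ β/(w - 4)² dw = -10/(w - 4). Sum: 3 ln|(w - 4)| - 10/(w - 4) + C


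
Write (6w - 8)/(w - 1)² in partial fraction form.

(6w - 8) = α(w - 1) + β. At w = 1: β = 6·1 - 8 = -2. Coeff of w: α = 6
Result: 6/(w - 1) - 2/(w - 1)²


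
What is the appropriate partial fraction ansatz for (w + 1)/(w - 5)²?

Repeated linear factor: A/(w - 5) + B/(w - 5)²


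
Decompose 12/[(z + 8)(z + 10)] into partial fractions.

12/(z + 8)(z + 10) = P/(z + 8) + Q/(z + 10). P = 12/(-8 + 10) = 6, Q = 12/(-10 + 8) = -6
Result: 6/(z + 8) - 6/(z + 10)


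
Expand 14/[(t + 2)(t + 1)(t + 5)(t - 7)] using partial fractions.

Using Heaviside cover-up: (14/27)/(t + 2) - (7/16)/(t + 1) - (7/72)/(t + 5) + (7/432)/(t - 7)


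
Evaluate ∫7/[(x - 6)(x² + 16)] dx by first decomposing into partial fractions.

Cover-up at x=6: P = 7/(6²+16) = 7/52. Coeff matching: Q = -7/52, R = -21/26. Decomposition: (7/52)/(x - 6) - ((7/52)x + 21/26)/(x² + 16). Integrate: linear → ln, quadratic → (1/2)ln + arctan: (7/52) ln|(x - 6)| - (7/104) ln(x² + 16) - (21/104) arctan(x/4) + C


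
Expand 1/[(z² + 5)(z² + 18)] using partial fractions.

Coefficient matching gives P = R = 0, Q = 1/(18-5) = 1/13, S = -Q = -1/13
Result: (1/13)/(z² + 5) - (1/13)/(z² + 18)


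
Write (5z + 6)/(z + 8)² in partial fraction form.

(5z + 6) = A(z + 8) + B. At z = -8: B = 5·(-8) + 6 = -34. Coeff of z: A = 5
Result: 5/(z + 8) - 34/(z + 8)²


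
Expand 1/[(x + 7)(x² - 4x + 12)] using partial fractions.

Cover-up at x = -7: P = 1/((-7)² - 4·(-7) + 12) = 1/89. Then Q = -P = -1/89, R = -P·(-4 - 7) = 11/89
Result: (1/89)/(x + 7) - ((1/89)x - 11/89)/(x² - 4x + 12)


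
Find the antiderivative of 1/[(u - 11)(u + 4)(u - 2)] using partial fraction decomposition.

Cover-up: A = 1/135, B = 1/90, C = -1/54. Decomposition: (1/135)/(u - 11) + (1/90)/(u + 4) - (1/54)/(u - 2). Integrate each term: (1/135) ln|(u - 11)| + (1/90) ln|(u + 4)| - (1/54) ln|(u - 2)| + C


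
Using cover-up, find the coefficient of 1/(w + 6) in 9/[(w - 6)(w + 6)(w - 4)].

Cover (w + 6), set w=-6: 9/[(-6 - 6)(-6 - 4)] = 3/40


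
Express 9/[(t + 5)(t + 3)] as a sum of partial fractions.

9/(t + 5)(t + 3) = P/(t + 5) + Q/(t + 3). P = 9/(-5 + 3) = -9/2, Q = 9/(-3 + 5) = 9/2
Result: (-9/2)/(t + 5) + (9/2)/(t + 3)


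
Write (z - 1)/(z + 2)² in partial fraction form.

(z - 1) = P(z + 2) + Q. At z = -2: Q = 1·(-2) - 1 = -3. Coeff of z: P = 1
Result: 1/(z + 2) - 3/(z + 2)²


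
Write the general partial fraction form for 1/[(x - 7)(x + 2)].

Distinct linear factors: A/(x - 7) + B/(x + 2)


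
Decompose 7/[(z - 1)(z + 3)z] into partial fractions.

Using cover-up method: α = 7/4, β = 7/12, γ = -7/3
Result: (7/4)/(z - 1) + (7/12)/(z + 3) - (7/3)/z


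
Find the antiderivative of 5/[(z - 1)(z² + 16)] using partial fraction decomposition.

Cover-up at z=1: α = 5/(1²+16) = 5/17. Coeff matching: β = -5/17, γ = -5/17. Decomposition: (5/17)/(z - 1) - ((5/17)z + 5/17)/(z² + 16). Integrate: linear → ln, quadratic → (1/2)ln + arctan: (5/17) ln|(z - 1)| - (5/34) ln(z² + 16) - (5/68) arctan(z/4) + C


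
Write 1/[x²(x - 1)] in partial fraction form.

Cover-up at x=1: γ = 1/(1 - 0)² = 1. Cover-up at x=0: β = 1/(0 - 1) = -1. Comparing x² coeff: α = -γ = -1
Result: -1/x - 1/x² + 1/(x - 1)


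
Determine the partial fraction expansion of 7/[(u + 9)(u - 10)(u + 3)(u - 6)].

Using Heaviside cover-up: (-7/1710)/(u + 9) + (7/988)/(u - 10) + (7/702)/(u + 3) - (7/540)/(u - 6)


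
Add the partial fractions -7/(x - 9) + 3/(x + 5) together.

Common denominator (x - 9)(x + 5). Numerator: -7(x + 5) + 3(x - 9) = (-7x - 35) + (3x - 27) = -4x - 62
Result: (-4x - 62)/[(x - 9)(x + 5)]


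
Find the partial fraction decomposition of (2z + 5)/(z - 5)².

(2z + 5) = A(z - 5) + B. At z = 5: B = 2·5 + 5 = 15. Coeff of z: A = 2
Result: 2/(z - 5) + 15/(z - 5)²


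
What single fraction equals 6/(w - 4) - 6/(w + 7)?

Common denominator (w - 4)(w + 7). Numerator: 6(w + 7) - 6(w - 4) = (6w + 42) - (6w - 24) = 66
Result: (66)/[(w - 4)(w + 7)]


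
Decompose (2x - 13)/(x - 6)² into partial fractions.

(2x - 13) = α(x - 6) + β. At x = 6: β = 2·6 - 13 = -1. Coeff of x: α = 2
Result: 2/(x - 6) - 1/(x - 6)²


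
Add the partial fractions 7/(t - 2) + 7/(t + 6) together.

Common denominator (t - 2)(t + 6). Numerator: 7(t + 6) + 7(t - 2) = (7t + 42) + (7t - 14) = 14t + 28
Result: (14t + 28)/[(t - 2)(t + 6)]


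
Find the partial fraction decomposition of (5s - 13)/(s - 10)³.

(5s - 13) = P(s - 10)² + Q(s - 10) + R. At s = 10: R = 5·10 - 13 = 37. Coefficients: P = 0, Q = 5
Result: 5/(s - 10)² + 37/(s - 10)³


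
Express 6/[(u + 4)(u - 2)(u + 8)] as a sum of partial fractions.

Using cover-up method: P = -1/4, Q = 1/10, R = 3/20
Result: (-1/4)/(u + 4) + (1/10)/(u - 2) + (3/20)/(u + 8)


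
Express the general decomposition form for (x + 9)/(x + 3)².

Repeated linear factor: P/(x + 3) + Q/(x + 3)²


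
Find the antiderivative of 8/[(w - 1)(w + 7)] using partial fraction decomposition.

Decompose: 8/[(w - 1)(w + 7)] = 1/(w - 1) - 1/(w + 7). Integrate each term: ln|(w - 1)| - ln|(w + 7)| + C


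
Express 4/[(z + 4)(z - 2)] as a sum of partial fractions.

4/(z + 4)(z - 2) = P/(z + 4) + Q/(z - 2). P = 4/(-4 - 2) = -2/3, Q = 4/(2 + 4) = 2/3
Result: (-2/3)/(z + 4) + (2/3)/(z - 2)


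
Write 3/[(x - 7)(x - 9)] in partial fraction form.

3/(x - 7)(x - 9) = A/(x - 7) + B/(x - 9). A = 3/(7 - 9) = -3/2, B = 3/(9 - 7) = 3/2
Result: (-3/2)/(x - 7) + (3/2)/(x - 9)


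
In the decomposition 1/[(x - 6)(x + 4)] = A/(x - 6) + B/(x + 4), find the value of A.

Cover-up at x = 6: A = 1/(6 + 4) = 1/10


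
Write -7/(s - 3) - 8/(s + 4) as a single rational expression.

Common denominator (s - 3)(s + 4). Numerator: -7(s + 4) - 8(s - 3) = (-7s - 28) - (8s - 24) = -15s - 4
Result: (-15s - 4)/[(s - 3)(s + 4)]


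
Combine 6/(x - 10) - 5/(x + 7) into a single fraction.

Common denominator (x - 10)(x + 7). Numerator: 6(x + 7) - 5(x - 10) = (6x + 42) - (5x - 50) = x + 92
Result: (x + 92)/[(x - 10)(x + 7)]


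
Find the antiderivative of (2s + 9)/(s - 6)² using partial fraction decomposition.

Decompose: A = 2, B = 2·6 + 9 = 21, so (2s + 9)/(s - 6)² = 2/(s - 6) + 21/(s - 6)². Integrate: ∫ A/(s - 6) ds = 2 ln|(s - 6)|; ∫ B/(s - 6)² ds = -21/(s - 6). Sum: 2 ln|(s - 6)| - 21/(s - 6) + C


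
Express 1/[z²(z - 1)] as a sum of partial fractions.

Cover-up at z=1: R = 1/(1 - 0)² = 1. Cover-up at z=0: Q = 1/(0 - 1) = -1. Comparing z² coeff: P = -R = -1
Result: -1/z - 1/z² + 1/(z - 1)


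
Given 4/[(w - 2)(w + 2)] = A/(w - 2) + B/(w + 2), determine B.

Cover-up at w = -2: B = 4/(-2 - 2) = -4/4 = -1


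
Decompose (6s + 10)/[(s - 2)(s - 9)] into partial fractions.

At s=2: α = (6·2 + 10)/(2 - 9) = -22/7. At s=9: β = (6·9 + 10)/(9 - 2) = 64/7
Result: (-22/7)/(s - 2) + (64/7)/(s - 9)


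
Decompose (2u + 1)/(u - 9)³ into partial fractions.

(2u + 1) = P(u - 9)² + Q(u - 9) + R. At u = 9: R = 2·9 + 1 = 19. Coefficients: P = 0, Q = 2
Result: 2/(u - 9)² + 19/(u - 9)³


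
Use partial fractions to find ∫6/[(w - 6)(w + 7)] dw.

Decompose: 6/[(w - 6)(w + 7)] = (6/13)/(w - 6) - (6/13)/(w + 7). Integrate each term: (6/13) ln|(w - 6)| - (6/13) ln|(w + 7)| + C


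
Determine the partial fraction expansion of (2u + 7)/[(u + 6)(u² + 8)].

At u=-6: P = (2·(-6) + 7)/((-6)² + 8) = -5/44. Q = -P = 5/44, R = 2 - (-6)·P = 29/22
Result: (-5/44)/(u + 6) + ((5/44)u + 29/22)/(u² + 8)


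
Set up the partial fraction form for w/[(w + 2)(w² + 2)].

Linear + irreducible quadratic: A/(w + 2) + (Bw + C)/(w² + 2)


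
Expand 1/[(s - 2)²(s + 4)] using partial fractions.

Cover-up at s=-4: R = 1/(-4 - 2)² = 1/36. Cover-up at s=2: Q = 1/(2 + 4) = 1/6. Comparing s² coeff: P = -R = -1/36
Result: (-1/36)/(s - 2) + (1/6)/(s - 2)² + (1/36)/(s + 4)


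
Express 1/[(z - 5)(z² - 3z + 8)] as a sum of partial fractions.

Cover-up at z = 5: α = 1/(5² - 3·5 + 8) = 1/18. Then β = -α = -1/18, γ = -α·(-3 + 5) = -1/9
Result: (1/18)/(z - 5) - ((1/18)z + 1/9)/(z² - 3z + 8)


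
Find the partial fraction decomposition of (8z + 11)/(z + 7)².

(8z + 11) = A(z + 7) + B. At z = -7: B = 8·(-7) + 11 = -45. Coeff of z: A = 8
Result: 8/(z + 7) - 45/(z + 7)²


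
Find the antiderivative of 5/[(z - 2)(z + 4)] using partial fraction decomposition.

Decompose: 5/[(z - 2)(z + 4)] = (5/6)/(z - 2) - (5/6)/(z + 4). Integrate each term: (5/6) ln|(z - 2)| - (5/6) ln|(z + 4)| + C


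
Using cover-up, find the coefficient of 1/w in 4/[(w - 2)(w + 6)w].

Cover w, set w=0: 4/[(0 - 2)(0 + 6)] = -1/3


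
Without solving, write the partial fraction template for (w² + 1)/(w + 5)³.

Repeated linear factor (power 3): P/(w + 5) + Q/(w + 5)² + R/(w + 5)³


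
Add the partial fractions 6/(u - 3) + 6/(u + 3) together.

Common denominator (u - 3)(u + 3). Numerator: 6(u + 3) + 6(u - 3) = (6u + 18) + (6u - 18) = 12u
Result: (12u)/[(u - 3)(u + 3)]


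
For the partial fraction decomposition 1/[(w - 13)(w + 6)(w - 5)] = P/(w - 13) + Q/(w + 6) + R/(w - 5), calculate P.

Cover-up at w = 13: P = 1/[(13 + 6)(13 - 5)] = 1/[(19)(8)] = 1/152


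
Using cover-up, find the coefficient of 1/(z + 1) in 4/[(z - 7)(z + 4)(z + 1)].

Cover (z + 1), set z=-1: 4/[(-1 - 7)(-1 + 4)] = -1/6


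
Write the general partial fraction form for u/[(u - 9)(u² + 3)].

Linear + irreducible quadratic: A/(u - 9) + (Bu + C)/(u² + 3)


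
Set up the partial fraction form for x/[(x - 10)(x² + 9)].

Linear + irreducible quadratic: α/(x - 10) + (βx + γ)/(x² + 9)


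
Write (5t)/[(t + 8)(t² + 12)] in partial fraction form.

At t=-8: A = (5·(-8) + 0)/((-8)² + 12) = -10/19. B = -A = 10/19, C = 5 - (-8)·A = 15/19
Result: (-10/19)/(t + 8) + ((10/19)t + 15/19)/(t² + 12)


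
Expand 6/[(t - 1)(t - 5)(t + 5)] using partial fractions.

Using cover-up method: α = -1/4, β = 3/20, γ = 1/10
Result: (-1/4)/(t - 1) + (3/20)/(t - 5) + (1/10)/(t + 5)


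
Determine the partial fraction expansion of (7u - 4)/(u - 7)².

(7u - 4) = A(u - 7) + B. At u = 7: B = 7·7 - 4 = 45. Coeff of u: A = 7
Result: 7/(u - 7) + 45/(u - 7)²


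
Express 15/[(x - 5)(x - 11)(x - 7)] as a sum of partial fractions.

Using cover-up method: P = 5/4, Q = 5/8, R = -15/8
Result: (5/4)/(x - 5) + (5/8)/(x - 11) - (15/8)/(x - 7)


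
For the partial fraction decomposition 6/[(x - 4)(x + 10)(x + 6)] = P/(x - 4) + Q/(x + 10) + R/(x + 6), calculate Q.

Cover-up at x = -10: Q = 6/[(-10 - 4)(-10 + 6)] = 6/[(-14)(-4)] = 6/56 = 3/28


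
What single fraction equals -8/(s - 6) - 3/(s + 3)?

Common denominator (s - 6)(s + 3). Numerator: -8(s + 3) - 3(s - 6) = (-8s - 24) - (3s - 18) = -11s - 6
Result: (-11s - 6)/[(s - 6)(s + 3)]


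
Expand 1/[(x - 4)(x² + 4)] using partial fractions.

Cover-up at x = 4: A = 1/(4² + 4) = 1/20. Then B = -A = -1/20, C = -A·(0 + 4) = -1/5
Result: (1/20)/(x - 4) - ((1/20)x + 1/5)/(x² + 4)


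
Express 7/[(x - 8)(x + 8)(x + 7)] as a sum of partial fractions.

Using cover-up method: A = 7/240, B = 7/16, C = -7/15
Result: (7/240)/(x - 8) + (7/16)/(x + 8) - (7/15)/(x + 7)


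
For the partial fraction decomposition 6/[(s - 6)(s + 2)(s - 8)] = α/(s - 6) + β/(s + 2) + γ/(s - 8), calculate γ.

Cover-up at s = 8: γ = 6/[(8 - 6)(8 + 2)] = 6/[(2)(10)] = 6/20 = 3/10


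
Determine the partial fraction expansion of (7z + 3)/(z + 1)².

(7z + 3) = A(z + 1) + B. At z = -1: B = 7·(-1) + 3 = -4. Coeff of z: A = 7
Result: 7/(z + 1) - 4/(z + 1)²


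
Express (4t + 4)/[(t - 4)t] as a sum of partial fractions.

At t=4: P = (4·4 + 4)/(4 - 0) = 5. At t=0: Q = (4·0 + 4)/(0 - 4) = -1
Result: 5/(t - 4) - 1/t


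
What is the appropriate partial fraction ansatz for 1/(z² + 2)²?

Repeated quadratic factor: (αz + β)/(z² + 2) + (γz + δ)/(z² + 2)²


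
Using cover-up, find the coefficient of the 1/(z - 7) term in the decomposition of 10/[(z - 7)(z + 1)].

Cover (z - 7), set z=7: 10/((z + 1) at z=7) = 10/(8) = 5/4


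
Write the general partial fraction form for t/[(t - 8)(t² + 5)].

Linear + irreducible quadratic: A/(t - 8) + (Bt + C)/(t² + 5)


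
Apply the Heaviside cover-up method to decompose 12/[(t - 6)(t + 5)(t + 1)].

Cover (t - 6), t=6: A = 12/[(6 + 5)(6 + 1)] = 12/77. Cover (t + 5), t=-5: B = 12/[(-5 - 6)(-5 + 1)] = 3/11. Cover (t + 1), t=-1: C = 12/[(-1 - 6)(-1 + 5)] = -3/7.
Result: (12/77)/(t - 6) + (3/11)/(t + 5) - (3/7)/(t + 1)


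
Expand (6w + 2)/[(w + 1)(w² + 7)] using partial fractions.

At w=-1: P = (6·(-1) + 2)/((-1)² + 7) = -1/2. Q = -P = 1/2, R = 6 - (-1)·P = 11/2
Result: (-1/2)/(w + 1) + ((1/2)w + 11/2)/(w² + 7)


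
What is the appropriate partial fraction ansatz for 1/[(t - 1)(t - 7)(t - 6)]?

Three distinct linear factors: α/(t - 1) + β/(t - 7) + γ/(t - 6)


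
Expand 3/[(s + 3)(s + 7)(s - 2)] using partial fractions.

Using cover-up method: A = -3/20, B = 1/12, C = 1/15
Result: (-3/20)/(s + 3) + (1/12)/(s + 7) + (1/15)/(s - 2)


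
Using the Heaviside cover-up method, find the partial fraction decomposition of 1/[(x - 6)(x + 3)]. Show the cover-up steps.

Cover (x - 6): set x=6, get A = 1/(6 + 3) = 1/9. Cover (x + 3): set x=-3, get B = 1/(-3 - 6) = -1/9.
Result: (1/9)/(x - 6) - (1/9)/(x + 3)


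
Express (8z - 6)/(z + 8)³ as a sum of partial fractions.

(8z - 6) = α(z + 8)² + β(z + 8) + γ. At z = -8: γ = 8·(-8) - 6 = -70. Coefficients: α = 0, β = 8
Result: 8/(z + 8)² - 70/(z + 8)³


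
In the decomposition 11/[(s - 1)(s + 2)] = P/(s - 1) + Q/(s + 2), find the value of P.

Cover-up at s = 1: P = 11/(1 + 2) = 11/3


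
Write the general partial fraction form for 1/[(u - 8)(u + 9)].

Distinct linear factors: α/(u - 8) + β/(u + 9)


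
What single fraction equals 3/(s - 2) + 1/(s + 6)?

Common denominator (s - 2)(s + 6). Numerator: 3(s + 6) + 1(s - 2) = (3s + 18) + (s - 2) = 4s + 16
Result: (4s + 16)/[(s - 2)(s + 6)]


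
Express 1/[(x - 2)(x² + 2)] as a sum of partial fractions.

Cover-up at x = 2: α = 1/(2² + 2) = 1/6. Then β = -α = -1/6, γ = -α·(0 + 2) = -1/3
Result: (1/6)/(x - 2) - ((1/6)x + 1/3)/(x² + 2)


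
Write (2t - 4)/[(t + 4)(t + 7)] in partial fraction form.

At t=-4: α = (2·(-4) - 4)/(-4 + 7) = -4. At t=-7: β = (2·(-7) - 4)/(-7 + 4) = 6
Result: -4/(t + 4) + 6/(t + 7)


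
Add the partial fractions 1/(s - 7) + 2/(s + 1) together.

Common denominator (s - 7)(s + 1). Numerator: 1(s + 1) + 2(s - 7) = (s + 1) + (2s - 14) = 3s - 13
Result: (3s - 13)/[(s - 7)(s + 1)]


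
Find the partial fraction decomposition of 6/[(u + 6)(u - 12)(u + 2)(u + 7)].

Using Heaviside cover-up: (1/12)/(u + 6) + (1/798)/(u - 12) - (3/140)/(u + 2) - (6/95)/(u + 7)


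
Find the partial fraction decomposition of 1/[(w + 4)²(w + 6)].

Cover-up at w=-6: C = 1/(-6 + 4)² = 1/4. Cover-up at w=-4: B = 1/(-4 + 6) = 1/2. Comparing w² coeff: A = -C = -1/4
Result: (-1/4)/(w + 4) + (1/2)/(w + 4)² + (1/4)/(w + 6)


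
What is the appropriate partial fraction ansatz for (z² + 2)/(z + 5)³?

Repeated linear factor (power 3): A/(z + 5) + B/(z + 5)² + C/(z + 5)³


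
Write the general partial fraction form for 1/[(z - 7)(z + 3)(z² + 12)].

Two linear + quadratic: A/(z - 7) + B/(z + 3) + (Cz + D)/(z² + 12)


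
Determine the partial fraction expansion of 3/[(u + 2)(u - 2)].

3/(u + 2)(u - 2) = A/(u + 2) + B/(u - 2). A = 3/(-2 - 2) = -3/4, B = 3/(2 + 2) = 3/4
Result: (-3/4)/(u + 2) + (3/4)/(u - 2)


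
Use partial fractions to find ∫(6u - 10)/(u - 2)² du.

Decompose: α = 6, β = 6·2 - 10 = 2, so (6u - 10)/(u - 2)² = 6/(u - 2) + 2/(u - 2)². Integrate: ∫ α/(u - 2) du = 6 ln|(u - 2)|; ∫ β/(u - 2)² du = -2/(u - 2). Sum: 6 ln|(u - 2)| - 2/(u - 2) + C


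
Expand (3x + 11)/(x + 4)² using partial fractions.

(3x + 11) = α(x + 4) + β. At x = -4: β = 3·(-4) + 11 = -1. Coeff of x: α = 3
Result: 3/(x + 4) - 1/(x + 4)²


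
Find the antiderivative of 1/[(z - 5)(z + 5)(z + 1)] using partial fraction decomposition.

Cover-up: A = 1/60, B = 1/40, C = -1/24. Decomposition: (1/60)/(z - 5) + (1/40)/(z + 5) - (1/24)/(z + 1). Integrate each term: (1/60) ln|(z - 5)| + (1/40) ln|(z + 5)| - (1/24) ln|(z + 1)| + C


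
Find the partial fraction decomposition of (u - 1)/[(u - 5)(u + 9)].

At u=5: A = (1·5 - 1)/(5 + 9) = 2/7. At u=-9: B = (1·(-9) - 1)/(-9 - 5) = 5/7
Result: (2/7)/(u - 5) + (5/7)/(u + 9)


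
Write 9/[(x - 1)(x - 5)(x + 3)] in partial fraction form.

Using cover-up method: A = -9/16, B = 9/32, C = 9/32
Result: (-9/16)/(x - 1) + (9/32)/(x - 5) + (9/32)/(x + 3)


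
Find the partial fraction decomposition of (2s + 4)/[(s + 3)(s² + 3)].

At s=-3: α = (2·(-3) + 4)/((-3)² + 3) = -1/6. β = -α = 1/6, γ = 2 - (-3)·α = 3/2
Result: (-1/6)/(s + 3) + ((1/6)s + 3/2)/(s² + 3)


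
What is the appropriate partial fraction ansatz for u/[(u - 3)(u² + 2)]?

Linear + irreducible quadratic: α/(u - 3) + (βu + γ)/(u² + 2)


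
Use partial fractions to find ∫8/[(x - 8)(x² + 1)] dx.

Cover-up at x=8: α = 8/(8²+1) = 8/65. Coeff matching: β = -8/65, γ = -64/65. Decomposition: (8/65)/(x - 8) - ((8/65)x + 64/65)/(x² + 1). Integrate: linear → ln, quadratic → (1/2)ln + arctan: (8/65) ln|(x - 8)| - (4/65) ln(x² + 1) - (64/65) arctan(x) + C


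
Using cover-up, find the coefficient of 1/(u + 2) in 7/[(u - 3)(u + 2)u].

Cover (u + 2), set u=-2: 7/[(-2 - 3)(-2 - 0)] = 7/10


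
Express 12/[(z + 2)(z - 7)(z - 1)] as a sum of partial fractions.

Using cover-up method: P = 4/9, Q = 2/9, R = -2/3
Result: (4/9)/(z + 2) + (2/9)/(z - 7) - (2/3)/(z - 1)


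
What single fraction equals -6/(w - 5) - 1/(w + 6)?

Common denominator (w - 5)(w + 6). Numerator: -6(w + 6) - 1(w - 5) = (-6w - 36) - (w - 5) = -7w - 31
Result: (-7w - 31)/[(w - 5)(w + 6)]


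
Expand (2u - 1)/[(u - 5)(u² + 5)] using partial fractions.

At u=5: A = (2·5 - 1)/(5² + 5) = 3/10. B = -A = -3/10, C = 2 - 5·A = 1/2
Result: (3/10)/(u - 5) - ((3/10)u - 1/2)/(u² + 5)


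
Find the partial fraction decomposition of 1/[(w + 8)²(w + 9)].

Cover-up at w=-9: C = 1/(-9 + 8)² = 1. Cover-up at w=-8: B = 1/(-8 + 9) = 1. Comparing w² coeff: A = -C = -1
Result: -1/(w + 8) + 1/(w + 8)² + 1/(w + 9)


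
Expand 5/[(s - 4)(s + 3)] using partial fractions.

5/(s - 4)(s + 3) = α/(s - 4) + β/(s + 3). α = 5/(4 + 3) = 5/7, β = 5/(-3 - 4) = -5/7
Result: (5/7)/(s - 4) - (5/7)/(s + 3)


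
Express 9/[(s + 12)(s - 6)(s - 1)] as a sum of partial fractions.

Using cover-up method: α = 1/26, β = 1/10, γ = -9/65
Result: (1/26)/(s + 12) + (1/10)/(s - 6) - (9/65)/(s - 1)


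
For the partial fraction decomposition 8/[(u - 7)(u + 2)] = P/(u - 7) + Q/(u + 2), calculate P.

Cover-up at u = 7: P = 8/(7 + 2) = 8/9


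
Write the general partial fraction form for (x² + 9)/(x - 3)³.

Repeated linear factor (power 3): α/(x - 3) + β/(x - 3)² + γ/(x - 3)³


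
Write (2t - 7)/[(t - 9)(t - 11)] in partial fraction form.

At t=9: A = (2·9 - 7)/(9 - 11) = -11/2. At t=11: B = (2·11 - 7)/(11 - 9) = 15/2
Result: (-11/2)/(t - 9) + (15/2)/(t - 11)


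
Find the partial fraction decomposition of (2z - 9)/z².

(2z - 9) = Pz + Q. At z = 0: Q = 2·0 - 9 = -9. Coeff of z: P = 2
Result: 2/z - 9/z²


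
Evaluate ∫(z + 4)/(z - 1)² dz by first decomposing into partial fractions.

Decompose: α = 1, β = 1·1 + 4 = 5, so (z + 4)/(z - 1)² = 1/(z - 1) + 5/(z - 1)². Integrate: ∫ α/(z - 1) dz = ln|(z - 1)|; ∫ β/(z - 1)² dz = -5/(z - 1). Sum: ln|(z - 1)| - 5/(z - 1) + C


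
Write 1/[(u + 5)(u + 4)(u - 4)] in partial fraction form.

Using cover-up method: α = 1/9, β = -1/8, γ = 1/72
Result: (1/9)/(u + 5) - (1/8)/(u + 4) + (1/72)/(u - 4)


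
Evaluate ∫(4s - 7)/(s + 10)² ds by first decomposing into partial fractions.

Decompose: P = 4, Q = 4·(-10) - 7 = -47, so (4s - 7)/(s + 10)² = 4/(s + 10) - 47/(s + 10)². Integrate: ∫ P/(s + 10) ds = 4 ln|(s + 10)|; ∫ Q/(s + 10)² ds = 47/(s + 10). Sum: 4 ln|(s + 10)| + 47/(s + 10) + C


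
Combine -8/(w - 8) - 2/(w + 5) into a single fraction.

Common denominator (w - 8)(w + 5). Numerator: -8(w + 5) - 2(w - 8) = (-8w - 40) - (2w - 16) = -10w - 24
Result: (-10w - 24)/[(w - 8)(w + 5)]


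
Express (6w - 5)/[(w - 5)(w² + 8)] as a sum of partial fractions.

At w=5: A = (6·5 - 5)/(5² + 8) = 25/33. B = -A = -25/33, C = 6 - 5·A = 73/33
Result: (25/33)/(w - 5) - ((25/33)w - 73/33)/(w² + 8)


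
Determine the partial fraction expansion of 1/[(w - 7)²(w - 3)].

Cover-up at w=3: C = 1/(3 - 7)² = 1/16. Cover-up at w=7: B = 1/(7 - 3) = 1/4. Comparing w² coeff: A = -C = -1/16
Result: (-1/16)/(w - 7) + (1/4)/(w - 7)² + (1/16)/(w - 3)


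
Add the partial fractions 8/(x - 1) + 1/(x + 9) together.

Common denominator (x - 1)(x + 9). Numerator: 8(x + 9) + 1(x - 1) = (8x + 72) + (x - 1) = 9x + 71
Result: (9x + 71)/[(x - 1)(x + 9)]


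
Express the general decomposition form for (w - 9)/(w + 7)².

Repeated linear factor: P/(w + 7) + Q/(w + 7)²


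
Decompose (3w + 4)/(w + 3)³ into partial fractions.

(3w + 4) = α(w + 3)² + β(w + 3) + γ. At w = -3: γ = 3·(-3) + 4 = -5. Coefficients: α = 0, β = 3
Result: 3/(w + 3)² - 5/(w + 3)³


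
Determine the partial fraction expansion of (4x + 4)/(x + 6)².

(4x + 4) = A(x + 6) + B. At x = -6: B = 4·(-6) + 4 = -20. Coeff of x: A = 4
Result: 4/(x + 6) - 20/(x + 6)²


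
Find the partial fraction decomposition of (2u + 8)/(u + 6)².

(2u + 8) = α(u + 6) + β. At u = -6: β = 2·(-6) + 8 = -4. Coeff of u: α = 2
Result: 2/(u + 6) - 4/(u + 6)²


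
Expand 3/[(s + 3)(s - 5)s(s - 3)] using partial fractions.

Using Heaviside cover-up: (-1/48)/(s + 3) + (3/80)/(s - 5) + (1/15)/s - (1/12)/(s - 3)


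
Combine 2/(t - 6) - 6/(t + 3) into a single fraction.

Common denominator (t - 6)(t + 3). Numerator: 2(t + 3) - 6(t - 6) = (2t + 6) - (6t - 36) = -4t + 42
Result: (-4t + 42)/[(t - 6)(t + 3)]


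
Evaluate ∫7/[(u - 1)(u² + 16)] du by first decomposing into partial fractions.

Cover-up at u=1: α = 7/(1²+16) = 7/17. Coeff matching: β = -7/17, γ = -7/17. Decomposition: (7/17)/(u - 1) - ((7/17)u + 7/17)/(u² + 16). Integrate: linear → ln, quadratic → (1/2)ln + arctan: (7/17) ln|(u - 1)| - (7/34) ln(u² + 16) - (7/68) arctan(u/4) + C


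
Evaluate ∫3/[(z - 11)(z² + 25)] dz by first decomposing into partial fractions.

Cover-up at z=11: P = 3/(11²+25) = 3/146. Coeff matching: Q = -3/146, R = -33/146. Decomposition: (3/146)/(z - 11) - ((3/146)z + 33/146)/(z² + 25). Integrate: linear → ln, quadratic → (1/2)ln + arctan: (3/146) ln|(z - 11)| - (3/292) ln(z² + 25) - (33/730) arctan(z/5) + C


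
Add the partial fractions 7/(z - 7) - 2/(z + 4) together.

Common denominator (z - 7)(z + 4). Numerator: 7(z + 4) - 2(z - 7) = (7z + 28) - (2z - 14) = 5z + 42
Result: (5z + 42)/[(z - 7)(z + 4)]


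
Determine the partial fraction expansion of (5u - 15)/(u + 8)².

(5u - 15) = α(u + 8) + β. At u = -8: β = 5·(-8) - 15 = -55. Coeff of u: α = 5
Result: 5/(u + 8) - 55/(u + 8)²


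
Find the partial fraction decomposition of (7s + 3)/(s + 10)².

(7s + 3) = α(s + 10) + β. At s = -10: β = 7·(-10) + 3 = -67. Coeff of s: α = 7
Result: 7/(s + 10) - 67/(s + 10)²


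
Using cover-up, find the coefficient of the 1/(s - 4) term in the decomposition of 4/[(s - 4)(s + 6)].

Cover (s - 4), set s=4: 4/((s + 6) at s=4) = 4/(10) = 2/5


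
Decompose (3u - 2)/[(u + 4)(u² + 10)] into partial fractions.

At u=-4: P = (3·(-4) - 2)/((-4)² + 10) = -7/13. Q = -P = 7/13, R = 3 - (-4)·P = 11/13
Result: (-7/13)/(u + 4) + ((7/13)u + 11/13)/(u² + 10)


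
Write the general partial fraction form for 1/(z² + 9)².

Repeated quadratic factor: (Pz + Q)/(z² + 9) + (Rz + S)/(z² + 9)²


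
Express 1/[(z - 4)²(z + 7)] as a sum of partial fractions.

Cover-up at z=-7: R = 1/(-7 - 4)² = 1/121. Cover-up at z=4: Q = 1/(4 + 7) = 1/11. Comparing z² coeff: P = -R = -1/121
Result: (-1/121)/(z - 4) + (1/11)/(z - 4)² + (1/121)/(z + 7)


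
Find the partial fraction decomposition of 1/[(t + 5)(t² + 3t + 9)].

Cover-up at t = -5: P = 1/((-5)² + 3·(-5) + 9) = 1/19. Then Q = -P = -1/19, R = -P·(3 - 5) = 2/19
Result: (1/19)/(t + 5) - ((1/19)t - 2/19)/(t² + 3t + 9)


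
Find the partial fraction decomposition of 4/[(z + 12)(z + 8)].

4/(z + 12)(z + 8) = P/(z + 12) + Q/(z + 8). P = 4/(-12 + 8) = -1, Q = 4/(-8 + 12) = 1
Result: -1/(z + 12) + 1/(z + 8)


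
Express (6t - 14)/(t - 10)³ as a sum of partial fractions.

(6t - 14) = P(t - 10)² + Q(t - 10) + R. At t = 10: R = 6·10 - 14 = 46. Coefficients: P = 0, Q = 6
Result: 6/(t - 10)² + 46/(t - 10)³


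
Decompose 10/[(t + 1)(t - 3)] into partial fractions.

10/(t + 1)(t - 3) = A/(t + 1) + B/(t - 3). A = 10/(-1 - 3) = -5/2, B = 10/(3 + 1) = 5/2
Result: (-5/2)/(t + 1) + (5/2)/(t - 3)


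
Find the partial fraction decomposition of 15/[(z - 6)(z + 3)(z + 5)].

Using cover-up method: A = 5/33, B = -5/6, C = 15/22
Result: (5/33)/(z - 6) - (5/6)/(z + 3) + (15/22)/(z + 5)


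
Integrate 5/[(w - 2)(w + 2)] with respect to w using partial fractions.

Decompose: 5/[(w - 2)(w + 2)] = (5/4)/(w - 2) - (5/4)/(w + 2). Integrate each term: (5/4) ln|(w - 2)| - (5/4) ln|(w + 2)| + C


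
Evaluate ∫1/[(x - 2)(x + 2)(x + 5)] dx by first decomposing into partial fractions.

Cover-up: P = 1/28, Q = -1/12, R = 1/21. Decomposition: (1/28)/(x - 2) - (1/12)/(x + 2) + (1/21)/(x + 5). Integrate each term: (1/28) ln|(x - 2)| - (1/12) ln|(x + 2)| + (1/21) ln|(x + 5)| + C


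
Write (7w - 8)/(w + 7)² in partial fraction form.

(7w - 8) = α(w + 7) + β. At w = -7: β = 7·(-7) - 8 = -57. Coeff of w: α = 7
Result: 7/(w + 7) - 57/(w + 7)²


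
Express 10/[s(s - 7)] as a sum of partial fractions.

10/s(s - 7) = α/s + β/(s - 7). α = 10/(0 - 7) = -10/7, β = 10/(7 - 0) = 10/7
Result: (-10/7)/s + (10/7)/(s - 7)


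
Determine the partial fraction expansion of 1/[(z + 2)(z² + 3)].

Cover-up at z = -2: P = 1/((-2)² + 3) = 1/7. Then Q = -P = -1/7, R = -P·(0 - 2) = 2/7
Result: (1/7)/(z + 2) - ((1/7)z - 2/7)/(z² + 3)


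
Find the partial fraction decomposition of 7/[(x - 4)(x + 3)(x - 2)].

Using cover-up method: P = 1/2, Q = 1/5, R = -7/10
Result: (1/2)/(x - 4) + (1/5)/(x + 3) - (7/10)/(x - 2)


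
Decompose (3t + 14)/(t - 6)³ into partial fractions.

(3t + 14) = A(t - 6)² + B(t - 6) + C. At t = 6: C = 3·6 + 14 = 32. Coefficients: A = 0, B = 3
Result: 3/(t - 6)² + 32/(t - 6)³


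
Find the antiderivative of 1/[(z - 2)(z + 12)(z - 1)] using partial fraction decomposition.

Cover-up: α = 1/14, β = 1/182, γ = -1/13. Decomposition: (1/14)/(z - 2) + (1/182)/(z + 12) - (1/13)/(z - 1). Integrate each term: (1/14) ln|(z - 2)| + (1/182) ln|(z + 12)| - (1/13) ln|(z - 1)| + C


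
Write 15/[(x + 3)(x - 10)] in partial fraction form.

15/(x + 3)(x - 10) = A/(x + 3) + B/(x - 10). A = 15/(-3 - 10) = -15/13, B = 15/(10 + 3) = 15/13
Result: (-15/13)/(x + 3) + (15/13)/(x - 10)


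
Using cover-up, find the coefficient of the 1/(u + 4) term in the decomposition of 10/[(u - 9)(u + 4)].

Cover (u + 4), set u=-4: 10/((u - 9) at u=-4) = 10/(-13) = -10/13


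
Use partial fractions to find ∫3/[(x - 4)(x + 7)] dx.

Decompose: 3/[(x - 4)(x + 7)] = (3/11)/(x - 4) - (3/11)/(x + 7). Integrate each term: (3/11) ln|(x - 4)| - (3/11) ln|(x + 7)| + C


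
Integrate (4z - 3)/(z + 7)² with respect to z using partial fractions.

Decompose: α = 4, β = 4·(-7) - 3 = -31, so (4z - 3)/(z + 7)² = 4/(z + 7) - 31/(z + 7)². Integrate: ∫ α/(z + 7) dz = 4 ln|(z + 7)|; ∫ β/(z + 7)² dz = 31/(z + 7). Sum: 4 ln|(z + 7)| + 31/(z + 7) + C


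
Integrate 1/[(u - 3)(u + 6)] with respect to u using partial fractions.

Decompose: 1/[(u - 3)(u + 6)] = (1/9)/(u - 3) - (1/9)/(u + 6). Integrate each term: (1/9) ln|(u - 3)| - (1/9) ln|(u + 6)| + C


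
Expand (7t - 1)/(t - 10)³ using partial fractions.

(7t - 1) = α(t - 10)² + β(t - 10) + γ. At t = 10: γ = 7·10 - 1 = 69. Coefficients: α = 0, β = 7
Result: 7/(t - 10)² + 69/(t - 10)³


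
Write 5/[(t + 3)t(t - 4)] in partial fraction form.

Using cover-up method: A = 5/21, B = -5/12, C = 5/28
Result: (5/21)/(t + 3) - (5/12)/t + (5/28)/(t - 4)


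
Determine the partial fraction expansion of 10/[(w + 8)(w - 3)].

10/(w + 8)(w - 3) = A/(w + 8) + B/(w - 3). A = 10/(-8 - 3) = -10/11, B = 10/(3 + 8) = 10/11
Result: (-10/11)/(w + 8) + (10/11)/(w - 3)


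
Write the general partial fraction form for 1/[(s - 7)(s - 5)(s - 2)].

Three distinct linear factors: A/(s - 7) + B/(s - 5) + C/(s - 2)


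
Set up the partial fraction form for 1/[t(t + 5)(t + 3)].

Three distinct linear factors: A/t + B/(t + 5) + C/(t + 3)


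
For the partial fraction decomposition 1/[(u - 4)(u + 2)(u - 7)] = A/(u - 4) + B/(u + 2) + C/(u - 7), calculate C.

Cover-up at u = 7: C = 1/[(7 - 4)(7 + 2)] = 1/[(3)(9)] = 1/27


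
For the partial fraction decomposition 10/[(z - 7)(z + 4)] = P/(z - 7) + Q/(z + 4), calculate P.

Cover-up at z = 7: P = 10/(7 + 4) = 10/11


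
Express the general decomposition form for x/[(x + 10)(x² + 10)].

Linear + irreducible quadratic: A/(x + 10) + (Bx + C)/(x² + 10)


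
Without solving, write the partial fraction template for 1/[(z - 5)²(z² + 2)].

Repeated linear + quadratic: P/(z - 5) + Q/(z - 5)² + (Rz + S)/(z² + 2)


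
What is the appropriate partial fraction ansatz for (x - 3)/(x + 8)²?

Repeated linear factor: A/(x + 8) + B/(x + 8)²


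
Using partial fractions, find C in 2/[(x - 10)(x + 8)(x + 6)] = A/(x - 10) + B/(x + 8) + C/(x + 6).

Cover-up at x = -6: C = 2/[(-6 - 10)(-6 + 8)] = 2/[(-16)(2)] = -2/32 = -1/16


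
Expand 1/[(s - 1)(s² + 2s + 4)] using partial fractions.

Cover-up at s = 1: α = 1/(1² + 2·1 + 4) = 1/7. Then β = -α = -1/7, γ = -α·(2 + 1) = -3/7
Result: (1/7)/(s - 1) - ((1/7)s + 3/7)/(s² + 2s + 4)


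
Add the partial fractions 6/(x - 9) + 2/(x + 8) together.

Common denominator (x - 9)(x + 8). Numerator: 6(x + 8) + 2(x - 9) = (6x + 48) + (2x - 18) = 8x + 30
Result: (8x + 30)/[(x - 9)(x + 8)]


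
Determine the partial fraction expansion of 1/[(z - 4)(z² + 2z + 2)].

Cover-up at z = 4: A = 1/(4² + 2·4 + 2) = 1/26. Then B = -A = -1/26, C = -A·(2 + 4) = -3/13
Result: (1/26)/(z - 4) - ((1/26)z + 3/13)/(z² + 2z + 2)


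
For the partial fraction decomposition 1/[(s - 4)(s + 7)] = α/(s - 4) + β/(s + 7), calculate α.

Cover-up at s = 4: α = 1/(4 + 7) = 1/11


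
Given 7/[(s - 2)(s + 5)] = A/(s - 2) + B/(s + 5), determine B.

Cover-up at s = -5: B = 7/(-5 - 2) = -7/7 = -1


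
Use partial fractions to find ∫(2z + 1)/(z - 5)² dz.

Decompose: P = 2, Q = 2·5 + 1 = 11, so (2z + 1)/(z - 5)² = 2/(z - 5) + 11/(z - 5)². Integrate: ∫ P/(z - 5) dz = 2 ln|(z - 5)|; ∫ Q/(z - 5)² dz = -11/(z - 5). Sum: 2 ln|(z - 5)| - 11/(z - 5) + C


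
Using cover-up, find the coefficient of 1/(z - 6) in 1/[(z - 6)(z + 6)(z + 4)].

Cover (z - 6), set z=6: 1/[(6 + 6)(6 + 4)] = 1/120


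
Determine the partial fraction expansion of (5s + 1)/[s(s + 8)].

At s=0: P = (5·0 + 1)/(0 + 8) = 1/8. At s=-8: Q = (5·(-8) + 1)/(-8 - 0) = 39/8
Result: (1/8)/s + (39/8)/(s + 8)


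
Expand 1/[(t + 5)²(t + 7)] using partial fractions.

Cover-up at t=-7: C = 1/(-7 + 5)² = 1/4. Cover-up at t=-5: B = 1/(-5 + 7) = 1/2. Comparing t² coeff: A = -C = -1/4
Result: (-1/4)/(t + 5) + (1/2)/(t + 5)² + (1/4)/(t + 7)


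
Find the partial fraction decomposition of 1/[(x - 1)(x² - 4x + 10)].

Cover-up at x = 1: P = 1/(1² - 4·1 + 10) = 1/7. Then Q = -P = -1/7, R = -P·(-4 + 1) = 3/7
Result: (1/7)/(x - 1) - ((1/7)x - 3/7)/(x² - 4x + 10)


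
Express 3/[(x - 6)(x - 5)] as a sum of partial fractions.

3/(x - 6)(x - 5) = A/(x - 6) + B/(x - 5). A = 3/(6 - 5) = 3, B = 3/(5 - 6) = -3
Result: 3/(x - 6) - 3/(x - 5)


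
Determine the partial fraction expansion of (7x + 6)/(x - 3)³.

(7x + 6) = A(x - 3)² + B(x - 3) + C. At x = 3: C = 7·3 + 6 = 27. Coefficients: A = 0, B = 7
Result: 7/(x - 3)² + 27/(x - 3)³


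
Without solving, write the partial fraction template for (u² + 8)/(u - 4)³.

Repeated linear factor (power 3): α/(u - 4) + β/(u - 4)² + γ/(u - 4)³


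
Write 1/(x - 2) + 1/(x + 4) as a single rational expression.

Common denominator (x - 2)(x + 4). Numerator: 1(x + 4) + 1(x - 2) = (x + 4) + (x - 2) = 2x + 2
Result: (2x + 2)/[(x - 2)(x + 4)]


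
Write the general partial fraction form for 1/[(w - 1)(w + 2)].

Distinct linear factors: P/(w - 1) + Q/(w + 2)


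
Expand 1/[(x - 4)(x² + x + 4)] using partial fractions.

Cover-up at x = 4: A = 1/(4² + 1·4 + 4) = 1/24. Then B = -A = -1/24, C = -A·(1 + 4) = -5/24
Result: (1/24)/(x - 4) - ((1/24)x + 5/24)/(x² + x + 4)


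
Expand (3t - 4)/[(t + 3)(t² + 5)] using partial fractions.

At t=-3: α = (3·(-3) - 4)/((-3)² + 5) = -13/14. β = -α = 13/14, γ = 3 - (-3)·α = 3/14
Result: (-13/14)/(t + 3) + ((13/14)t + 3/14)/(t² + 5)


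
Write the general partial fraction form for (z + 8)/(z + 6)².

Repeated linear factor: P/(z + 6) + Q/(z + 6)²


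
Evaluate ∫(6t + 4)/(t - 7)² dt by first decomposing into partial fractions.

Decompose: α = 6, β = 6·7 + 4 = 46, so (6t + 4)/(t - 7)² = 6/(t - 7) + 46/(t - 7)². Integrate: ∫ α/(t - 7) dt = 6 ln|(t - 7)|; ∫ β/(t - 7)² dt = -46/(t - 7). Sum: 6 ln|(t - 7)| - 46/(t - 7) + C


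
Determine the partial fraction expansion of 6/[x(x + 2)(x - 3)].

Using cover-up method: A = -1, B = 3/5, C = 2/5
Result: -1/x + (3/5)/(x + 2) + (2/5)/(x - 3)
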